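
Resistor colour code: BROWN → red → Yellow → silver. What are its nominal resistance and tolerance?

120000 Ω ±10%

Brown → 1 (first significant figure)
Red → 2 (second significant figure)
Yellow → ×10^4 multiplier
Silver → ±10% tolerance
12 × 10000 = 120000 Ω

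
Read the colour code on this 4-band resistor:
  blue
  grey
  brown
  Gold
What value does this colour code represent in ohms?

680 Ω

Blue → 6 (first significant figure)
Grey → 8 (second significant figure)
Brown → ×10 multiplier
68 × 10 = 680 Ω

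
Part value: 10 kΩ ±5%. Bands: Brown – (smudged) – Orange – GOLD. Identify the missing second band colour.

black

10000 Ω = 10 × 10^3.
The second band gives digit 0 of the significand, and 0 is black.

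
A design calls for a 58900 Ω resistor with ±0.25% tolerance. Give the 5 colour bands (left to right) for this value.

58900 Ω = 589 × 10^2.
5 → green
8 → grey
9 → white
Multiplier 10^2 → red.
±0.25% tolerance → blue.

green, grey, white, red, blue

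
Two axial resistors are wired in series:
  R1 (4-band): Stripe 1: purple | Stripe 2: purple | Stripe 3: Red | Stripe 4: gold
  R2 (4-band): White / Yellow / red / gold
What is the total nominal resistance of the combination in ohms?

R1: violet, violet → 77; red ×10^2 → 7700 Ω.
R2: white, yellow → 94; red ×10^2 → 9400 Ω.
Series: 7700 + 9400 = 17100 Ω.

17100 Ω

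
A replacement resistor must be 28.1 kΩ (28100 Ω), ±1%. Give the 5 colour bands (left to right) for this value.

red, grey, brown, red, brown

28100 Ω = 281 × 10^2.
2 → red
8 → grey
1 → brown
Multiplier 10^2 → red.
±1% tolerance → brown.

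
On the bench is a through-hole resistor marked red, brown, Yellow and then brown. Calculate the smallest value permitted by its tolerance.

Red → 2 (first significant figure)
Brown → 1 (second significant figure)
Yellow → ×10^4 multiplier
Brown → ±1% tolerance
21 × 10000 = 210000 Ω
Smallest = 210000 × (1 − 1/100) = 207900 Ω.

207900 Ω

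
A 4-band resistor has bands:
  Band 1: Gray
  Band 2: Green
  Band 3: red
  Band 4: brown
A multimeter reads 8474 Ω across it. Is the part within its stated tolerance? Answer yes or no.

yes

Grey → 8 (first significant figure)
Green → 5 (second significant figure)
Red → ×10^2 multiplier
Brown → ±1% tolerance
85 × 100 = 8500 Ω
Allowed range: 8415 Ω to 8585 Ω.
8474 Ω lies inside that range.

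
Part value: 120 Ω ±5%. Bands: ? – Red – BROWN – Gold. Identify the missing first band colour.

brown

120 Ω = 12 × 10^1.
The first band gives digit 1 of the significand, and 1 is brown.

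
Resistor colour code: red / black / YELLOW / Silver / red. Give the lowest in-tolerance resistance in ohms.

1.9992 Ω

Red → 2 (first significant figure)
Black → 0 (second significant figure)
Yellow → 4 (third significant figure)
Silver → ×0.01 multiplier
Red → ±2% tolerance
204 × 0.01 = 2.04 Ω
Lowest = 2.04 × (1 − 2/100) = 1.9992 Ω.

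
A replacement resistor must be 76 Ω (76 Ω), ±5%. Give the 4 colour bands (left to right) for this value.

76 Ω = 76 × 10^0.
7 → violet
6 → blue
Multiplier 10^0 → black.
±5% tolerance → gold.

violet, blue, black, gold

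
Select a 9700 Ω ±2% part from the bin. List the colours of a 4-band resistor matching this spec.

9700 Ω = 97 × 10^2.
9 → white
7 → violet
Multiplier 10^2 → red.
±2% tolerance → red.

white, violet, red, red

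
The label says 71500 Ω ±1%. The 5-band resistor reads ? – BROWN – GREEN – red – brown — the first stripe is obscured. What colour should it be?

71500 Ω = 715 × 10^2.
The first band gives digit 7 of the significand, and 7 is violet.

violet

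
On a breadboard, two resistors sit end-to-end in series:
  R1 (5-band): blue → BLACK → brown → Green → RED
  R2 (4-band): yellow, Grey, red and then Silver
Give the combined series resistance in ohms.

R1: blue, black, brown → 601; green ×10^5 → 60100000 Ω.
R2: yellow, grey → 48; red ×10^2 → 4800 Ω.
Series: 60100000 + 4800 = 60104800 Ω.

60104800 Ω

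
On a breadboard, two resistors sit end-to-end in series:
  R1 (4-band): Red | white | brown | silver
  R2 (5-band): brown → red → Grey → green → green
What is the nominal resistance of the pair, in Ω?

R1: red, white → 29; brown ×10 → 290 Ω.
R2: brown, red, grey → 128; green ×10^5 → 12800000 Ω.
Series: 290 + 12800000 = 12800290 Ω.

12800290 Ω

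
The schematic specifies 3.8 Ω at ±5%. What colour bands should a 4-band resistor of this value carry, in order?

orange, grey, gold, gold

3.8 Ω = 38 × 10^-1.
3 → orange
8 → grey
Multiplier 10^-1 → gold.
±5% tolerance → gold.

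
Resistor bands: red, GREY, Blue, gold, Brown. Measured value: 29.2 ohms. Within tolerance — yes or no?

Red → 2 (first significant figure)
Grey → 8 (second significant figure)
Blue → 6 (third significant figure)
Gold → ×0.1 multiplier
Brown → ±1% tolerance
286 × 0.1 = 28.6 Ω
Allowed range: 28.314 Ω to 28.886 Ω.
29.2 ohms lies outside that range.

no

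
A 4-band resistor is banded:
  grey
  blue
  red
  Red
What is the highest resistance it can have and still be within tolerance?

Grey → 8 (first significant figure)
Blue → 6 (second significant figure)
Red → ×10^2 multiplier
Red → ±2% tolerance
86 × 100 = 8600 Ω
Highest = 8600 × (1 + 2/100) = 8772 Ω.

8772 Ω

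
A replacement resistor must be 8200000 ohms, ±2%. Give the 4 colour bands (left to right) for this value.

8200000 Ω = 82 × 10^5.
8 → grey
2 → red
Multiplier 10^5 → green.
±2% tolerance → red.

grey, red, green, red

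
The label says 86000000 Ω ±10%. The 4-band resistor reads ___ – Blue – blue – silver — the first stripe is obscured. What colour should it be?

86000000 Ω = 86 × 10^6.
The first band gives digit 8 of the significand, and 8 is grey.

grey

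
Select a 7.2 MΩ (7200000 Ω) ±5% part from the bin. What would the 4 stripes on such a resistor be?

violet, red, green, gold

7200000 Ω = 72 × 10^5.
7 → violet
2 → red
Multiplier 10^5 → green.
±5% tolerance → gold.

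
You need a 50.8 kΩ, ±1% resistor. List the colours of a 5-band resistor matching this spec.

green, black, grey, red, brown

50800 Ω = 508 × 10^2.
5 → green
0 → black
8 → grey
Multiplier 10^2 → red.
±1% tolerance → brown.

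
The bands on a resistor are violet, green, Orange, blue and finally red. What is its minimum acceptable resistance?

737940000 Ω

Violet → 7 (first significant figure)
Green → 5 (second significant figure)
Orange → 3 (third significant figure)
Blue → ×10^6 multiplier
Red → ±2% tolerance
753 × 1000000 = 753000000 Ω
Minimum = 753000000 × (1 − 2/100) = 737940000 Ω.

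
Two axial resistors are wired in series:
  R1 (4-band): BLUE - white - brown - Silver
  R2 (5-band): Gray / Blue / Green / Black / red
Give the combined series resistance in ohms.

1555 Ω

R1: blue, white → 69; brown ×10 → 690 Ω.
R2: grey, blue, green → 865; black ×1 → 865 Ω.
Series: 690 + 865 = 1555 Ω.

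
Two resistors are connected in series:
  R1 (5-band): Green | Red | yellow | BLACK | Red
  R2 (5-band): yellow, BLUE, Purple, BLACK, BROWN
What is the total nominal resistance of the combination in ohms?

991 Ω

R1: green, red, yellow → 524; black ×1 → 524 Ω.
R2: yellow, blue, violet → 467; black ×1 → 467 Ω.
Series: 524 + 467 = 991 Ω.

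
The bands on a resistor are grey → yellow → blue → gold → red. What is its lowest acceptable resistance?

Grey → 8 (first significant figure)
Yellow → 4 (second significant figure)
Blue → 6 (third significant figure)
Gold → ×0.1 multiplier
Red → ±2% tolerance
846 × 0.1 = 84.6 Ω
Lowest = 84.6 × (1 − 2/100) = 82.908 Ω.

82.908 Ω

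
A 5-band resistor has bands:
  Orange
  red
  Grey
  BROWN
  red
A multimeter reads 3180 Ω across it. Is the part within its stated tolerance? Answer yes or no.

no

Orange → 3 (first significant figure)
Red → 2 (second significant figure)
Grey → 8 (third significant figure)
Brown → ×10 multiplier
Red → ±2% tolerance
328 × 10 = 3280 Ω
Allowed range: 3214.4 Ω to 3345.6 Ω.
3180 Ω lies outside that range.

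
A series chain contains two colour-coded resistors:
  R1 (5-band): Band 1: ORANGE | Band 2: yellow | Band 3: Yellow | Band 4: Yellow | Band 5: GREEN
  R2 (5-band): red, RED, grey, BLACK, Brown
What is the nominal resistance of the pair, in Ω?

R1: orange, yellow, yellow → 344; yellow ×10^4 → 3440000 Ω.
R2: red, red, grey → 228; black ×1 → 228 Ω.
Series: 3440000 + 228 = 3440228 Ω.

3440228 Ω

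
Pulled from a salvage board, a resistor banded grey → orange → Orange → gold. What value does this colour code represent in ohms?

83000 Ω

Grey → 8 (first significant figure)
Orange → 3 (second significant figure)
Orange → ×10^3 multiplier
83 × 1000 = 83000 Ω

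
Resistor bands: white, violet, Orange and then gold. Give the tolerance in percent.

The last band, gold, is the tolerance band.
Gold corresponds to ±5%.

±5%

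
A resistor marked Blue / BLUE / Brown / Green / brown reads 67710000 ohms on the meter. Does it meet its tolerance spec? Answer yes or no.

Blue → 6 (first significant figure)
Blue → 6 (second significant figure)
Brown → 1 (third significant figure)
Green → ×10^5 multiplier
Brown → ±1% tolerance
661 × 100000 = 66100000 Ω
Allowed range: 65439000 Ω to 66761000 Ω.
67710000 ohms lies outside that range.

no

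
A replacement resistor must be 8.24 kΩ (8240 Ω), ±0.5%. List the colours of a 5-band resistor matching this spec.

grey, red, yellow, brown, green

8240 Ω = 824 × 10^1.
8 → grey
2 → red
4 → yellow
Multiplier 10^1 → brown.
±0.5% tolerance → green.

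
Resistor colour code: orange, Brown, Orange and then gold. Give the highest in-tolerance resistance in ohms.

Orange → 3 (first significant figure)
Brown → 1 (second significant figure)
Orange → ×10^3 multiplier
Gold → ±5% tolerance
31 × 1000 = 31000 Ω
Highest = 31000 × (1 + 5/100) = 32550 Ω.

32550 Ω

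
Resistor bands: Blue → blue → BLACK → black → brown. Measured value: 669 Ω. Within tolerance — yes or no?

Blue → 6 (first significant figure)
Blue → 6 (second significant figure)
Black → 0 (third significant figure)
Black → ×1 multiplier
Brown → ±1% tolerance
660 × 1 = 660 Ω
Allowed range: 653.4 Ω to 666.6 Ω.
669 Ω lies outside that range.

no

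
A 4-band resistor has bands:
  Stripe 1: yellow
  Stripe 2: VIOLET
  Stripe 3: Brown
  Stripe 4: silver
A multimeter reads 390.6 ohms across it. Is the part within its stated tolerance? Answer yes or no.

Yellow → 4 (first significant figure)
Violet → 7 (second significant figure)
Brown → ×10 multiplier
Silver → ±10% tolerance
47 × 10 = 470 Ω
Allowed range: 423 Ω to 517 Ω.
390.6 ohms lies outside that range.

no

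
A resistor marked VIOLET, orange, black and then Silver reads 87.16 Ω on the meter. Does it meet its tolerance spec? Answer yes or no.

Violet → 7 (first significant figure)
Orange → 3 (second significant figure)
Black → ×1 multiplier
Silver → ±10% tolerance
73 × 1 = 73 Ω
Allowed range: 65.7 Ω to 80.3 Ω.
87.16 Ω lies outside that range.

no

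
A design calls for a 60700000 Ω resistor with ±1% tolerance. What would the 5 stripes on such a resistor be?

blue, black, violet, green, brown

60700000 Ω = 607 × 10^5.
6 → blue
0 → black
7 → violet
Multiplier 10^5 → green.
±1% tolerance → brown.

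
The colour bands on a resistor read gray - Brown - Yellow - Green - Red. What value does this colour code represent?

81400000 Ω

Grey → 8 (first significant figure)
Brown → 1 (second significant figure)
Yellow → 4 (third significant figure)
Green → ×10^5 multiplier
814 × 100000 = 81400000 Ω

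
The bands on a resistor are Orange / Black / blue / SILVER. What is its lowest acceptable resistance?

Orange → 3 (first significant figure)
Black → 0 (second significant figure)
Blue → ×10^6 multiplier
Silver → ±10% tolerance
30 × 1000000 = 30000000 Ω
Lowest = 30000000 × (1 − 10/100) = 27000000 Ω.

27000000 Ω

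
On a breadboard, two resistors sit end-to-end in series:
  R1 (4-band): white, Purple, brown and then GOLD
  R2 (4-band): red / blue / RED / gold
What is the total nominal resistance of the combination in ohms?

R1: white, violet → 97; brown ×10 → 970 Ω.
R2: red, blue → 26; red ×10^2 → 2600 Ω.
Series: 970 + 2600 = 3570 Ω.

3570 Ω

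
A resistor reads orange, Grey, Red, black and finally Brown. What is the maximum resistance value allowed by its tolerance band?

385.82 Ω

Orange → 3 (first significant figure)
Grey → 8 (second significant figure)
Red → 2 (third significant figure)
Black → ×1 multiplier
Brown → ±1% tolerance
382 × 1 = 382 Ω
Maximum = 382 × (1 + 1/100) = 385.82 Ω.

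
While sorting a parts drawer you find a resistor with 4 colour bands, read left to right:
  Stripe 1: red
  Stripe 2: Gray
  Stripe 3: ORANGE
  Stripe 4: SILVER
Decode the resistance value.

Red → 2 (first significant figure)
Grey → 8 (second significant figure)
Orange → ×10^3 multiplier
28 × 1000 = 28000 Ω

28000 Ω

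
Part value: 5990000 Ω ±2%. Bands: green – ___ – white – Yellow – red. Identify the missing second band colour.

white

5990000 Ω = 599 × 10^4.
The second band gives digit 9 of the significand, and 9 is white.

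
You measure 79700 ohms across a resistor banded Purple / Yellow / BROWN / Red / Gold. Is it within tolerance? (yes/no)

Violet → 7 (first significant figure)
Yellow → 4 (second significant figure)
Brown → 1 (third significant figure)
Red → ×10^2 multiplier
Gold → ±5% tolerance
741 × 100 = 74100 Ω
Allowed range: 70395 Ω to 77805 Ω.
79700 ohms lies outside that range.

no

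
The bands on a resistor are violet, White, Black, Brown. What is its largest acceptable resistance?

79.79 Ω

Violet → 7 (first significant figure)
White → 9 (second significant figure)
Black → ×1 multiplier
Brown → ±1% tolerance
79 × 1 = 79 Ω
Largest = 79 × (1 + 1/100) = 79.79 Ω.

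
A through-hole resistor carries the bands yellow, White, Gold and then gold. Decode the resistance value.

Yellow → 4 (first significant figure)
White → 9 (second significant figure)
Gold → ×0.1 multiplier
49 × 0.1 = 4.9 Ω

4.9 Ω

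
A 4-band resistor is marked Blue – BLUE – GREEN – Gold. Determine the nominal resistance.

6600000 Ω

Blue → 6 (first significant figure)
Blue → 6 (second significant figure)
Green → ×10^5 multiplier
66 × 100000 = 6600000 Ω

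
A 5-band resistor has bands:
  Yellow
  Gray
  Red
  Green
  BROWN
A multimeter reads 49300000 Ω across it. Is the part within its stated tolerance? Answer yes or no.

Yellow → 4 (first significant figure)
Grey → 8 (second significant figure)
Red → 2 (third significant figure)
Green → ×10^5 multiplier
Brown → ±1% tolerance
482 × 100000 = 48200000 Ω
Allowed range: 47718000 Ω to 48682000 Ω.
49300000 Ω lies outside that range.

no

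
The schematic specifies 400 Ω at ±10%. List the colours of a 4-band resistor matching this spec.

yellow, black, brown, silver

400 Ω = 40 × 10^1.
4 → yellow
0 → black
Multiplier 10^1 → brown.
±10% tolerance → silver.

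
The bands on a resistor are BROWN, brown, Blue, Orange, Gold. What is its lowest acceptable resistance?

110200 Ω

Brown → 1 (first significant figure)
Brown → 1 (second significant figure)
Blue → 6 (third significant figure)
Orange → ×10^3 multiplier
Gold → ±5% tolerance
116 × 1000 = 116000 Ω
Lowest = 116000 × (1 − 5/100) = 110200 Ω.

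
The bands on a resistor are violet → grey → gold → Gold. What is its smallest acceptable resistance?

7.41 Ω

Violet → 7 (first significant figure)
Grey → 8 (second significant figure)
Gold → ×0.1 multiplier
Gold → ±5% tolerance
78 × 0.1 = 7.8 Ω
Smallest = 7.8 × (1 − 5/100) = 7.41 Ω.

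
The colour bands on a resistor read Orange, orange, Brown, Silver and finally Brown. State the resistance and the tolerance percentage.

3.31 Ω ±1%

Orange → 3 (first significant figure)
Orange → 3 (second significant figure)
Brown → 1 (third significant figure)
Silver → ×0.01 multiplier
Brown → ±1% tolerance
331 × 0.01 = 3.31 Ω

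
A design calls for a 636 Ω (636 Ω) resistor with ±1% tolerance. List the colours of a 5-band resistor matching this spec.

blue, orange, blue, black, brown

636 Ω = 636 × 10^0.
6 → blue
3 → orange
6 → blue
Multiplier 10^0 → black.
±1% tolerance → brown.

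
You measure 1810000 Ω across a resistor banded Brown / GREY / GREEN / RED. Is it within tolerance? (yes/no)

Brown → 1 (first significant figure)
Grey → 8 (second significant figure)
Green → ×10^5 multiplier
Red → ±2% tolerance
18 × 100000 = 1800000 Ω
Allowed range: 1764000 Ω to 1836000 Ω.
1810000 Ω lies inside that range.

yes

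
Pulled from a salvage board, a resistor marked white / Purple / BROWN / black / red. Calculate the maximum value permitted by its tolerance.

White → 9 (first significant figure)
Violet → 7 (second significant figure)
Brown → 1 (third significant figure)
Black → ×1 multiplier
Red → ±2% tolerance
971 × 1 = 971 Ω
Maximum = 971 × (1 + 2/100) = 990.42 Ω.

990.42 Ω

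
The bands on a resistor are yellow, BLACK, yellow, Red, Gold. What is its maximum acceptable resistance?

Yellow → 4 (first significant figure)
Black → 0 (second significant figure)
Yellow → 4 (third significant figure)
Red → ×10^2 multiplier
Gold → ±5% tolerance
404 × 100 = 40400 Ω
Maximum = 40400 × (1 + 5/100) = 42420 Ω.

42420 Ω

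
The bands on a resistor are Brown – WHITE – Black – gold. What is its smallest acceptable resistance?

18.05 Ω

Brown → 1 (first significant figure)
White → 9 (second significant figure)
Black → ×1 multiplier
Gold → ±5% tolerance
19 × 1 = 19 Ω
Smallest = 19 × (1 − 5/100) = 18.05 Ω.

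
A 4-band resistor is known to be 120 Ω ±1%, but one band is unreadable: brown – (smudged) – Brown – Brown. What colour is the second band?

red

120 Ω = 12 × 10^1.
The second band gives digit 2 of the significand, and 2 is red.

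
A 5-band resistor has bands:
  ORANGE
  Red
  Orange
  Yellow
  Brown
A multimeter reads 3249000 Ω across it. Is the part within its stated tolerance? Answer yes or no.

Orange → 3 (first significant figure)
Red → 2 (second significant figure)
Orange → 3 (third significant figure)
Yellow → ×10^4 multiplier
Brown → ±1% tolerance
323 × 10000 = 3230000 Ω
Allowed range: 3197700 Ω to 3262300 Ω.
3249000 Ω lies inside that range.

yes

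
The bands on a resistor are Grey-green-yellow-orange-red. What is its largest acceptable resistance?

Grey → 8 (first significant figure)
Green → 5 (second significant figure)
Yellow → 4 (third significant figure)
Orange → ×10^3 multiplier
Red → ±2% tolerance
854 × 1000 = 854000 Ω
Largest = 854000 × (1 + 2/100) = 871080 Ω.

871080 Ω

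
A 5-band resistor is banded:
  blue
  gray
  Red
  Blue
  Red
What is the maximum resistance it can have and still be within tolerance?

Blue → 6 (first significant figure)
Grey → 8 (second significant figure)
Red → 2 (third significant figure)
Blue → ×10^6 multiplier
Red → ±2% tolerance
682 × 1000000 = 682000000 Ω
Maximum = 682000000 × (1 + 2/100) = 695640000 Ω.

695640000 Ω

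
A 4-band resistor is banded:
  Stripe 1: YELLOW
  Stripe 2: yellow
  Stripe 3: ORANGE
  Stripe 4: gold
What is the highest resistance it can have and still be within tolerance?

46200 Ω

Yellow → 4 (first significant figure)
Yellow → 4 (second significant figure)
Orange → ×10^3 multiplier
Gold → ±5% tolerance
44 × 1000 = 44000 Ω
Highest = 44000 × (1 + 5/100) = 46200 Ω.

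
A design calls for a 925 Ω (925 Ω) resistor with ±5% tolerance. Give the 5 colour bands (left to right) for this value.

white, red, green, black, gold

925 Ω = 925 × 10^0.
9 → white
2 → red
5 → green
Multiplier 10^0 → black.
±5% tolerance → gold.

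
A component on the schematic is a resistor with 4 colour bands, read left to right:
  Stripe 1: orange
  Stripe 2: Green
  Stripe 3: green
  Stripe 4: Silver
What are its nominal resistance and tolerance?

3500000 Ω ±10%

Orange → 3 (first significant figure)
Green → 5 (second significant figure)
Green → ×10^5 multiplier
Silver → ±10% tolerance
35 × 100000 = 3500000 Ω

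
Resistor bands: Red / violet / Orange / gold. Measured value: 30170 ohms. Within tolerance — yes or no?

Red → 2 (first significant figure)
Violet → 7 (second significant figure)
Orange → ×10^3 multiplier
Gold → ±5% tolerance
27 × 1000 = 27000 Ω
Allowed range: 25650 Ω to 28350 Ω.
30170 ohms lies outside that range.

no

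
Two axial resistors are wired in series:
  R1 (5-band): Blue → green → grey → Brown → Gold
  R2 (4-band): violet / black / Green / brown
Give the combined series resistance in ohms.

7006580 Ω

R1: blue, green, grey → 658; brown ×10 → 6580 Ω.
R2: violet, black → 70; green ×10^5 → 7000000 Ω.
Series: 6580 + 7000000 = 7006580 Ω.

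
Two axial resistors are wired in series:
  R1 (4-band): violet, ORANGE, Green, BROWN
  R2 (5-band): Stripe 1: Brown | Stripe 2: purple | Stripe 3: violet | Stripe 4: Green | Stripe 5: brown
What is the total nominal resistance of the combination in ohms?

25000000 Ω

R1: violet, orange → 73; green ×10^5 → 7300000 Ω.
R2: brown, violet, violet → 177; green ×10^5 → 17700000 Ω.
Series: 7300000 + 17700000 = 25000000 Ω.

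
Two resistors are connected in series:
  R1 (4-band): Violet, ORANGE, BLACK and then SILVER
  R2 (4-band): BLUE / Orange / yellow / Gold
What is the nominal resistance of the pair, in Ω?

R1: violet, orange → 73; black ×1 → 73 Ω.
R2: blue, orange → 63; yellow ×10^4 → 630000 Ω.
Series: 73 + 630000 = 630073 Ω.

630073 Ω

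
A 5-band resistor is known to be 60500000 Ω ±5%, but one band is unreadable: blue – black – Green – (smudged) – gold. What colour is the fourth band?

60500000 Ω = 605 × 10^5.
The fourth band is the multiplier, 10^5, which is green.

green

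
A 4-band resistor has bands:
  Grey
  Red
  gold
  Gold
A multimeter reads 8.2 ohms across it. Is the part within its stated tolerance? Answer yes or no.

yes

Grey → 8 (first significant figure)
Red → 2 (second significant figure)
Gold → ×0.1 multiplier
Gold → ±5% tolerance
82 × 0.1 = 8.2 Ω
Allowed range: 7.79 Ω to 8.61 Ω.
8.2 ohms lies inside that range.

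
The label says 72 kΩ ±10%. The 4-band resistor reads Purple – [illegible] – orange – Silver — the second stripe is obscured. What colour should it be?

72000 Ω = 72 × 10^3.
The second band gives digit 2 of the significand, and 2 is red.

red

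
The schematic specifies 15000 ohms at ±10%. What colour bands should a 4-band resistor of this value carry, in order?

brown, green, orange, silver

15000 Ω = 15 × 10^3.
1 → brown
5 → green
Multiplier 10^3 → orange.
±10% tolerance → silver.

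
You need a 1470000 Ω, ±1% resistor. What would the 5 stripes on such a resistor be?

1470000 Ω = 147 × 10^4.
1 → brown
4 → yellow
7 → violet
Multiplier 10^4 → yellow.
±1% tolerance → brown.

brown, yellow, violet, yellow, brown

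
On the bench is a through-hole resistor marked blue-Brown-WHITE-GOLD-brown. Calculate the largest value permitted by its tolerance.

Blue → 6 (first significant figure)
Brown → 1 (second significant figure)
White → 9 (third significant figure)
Gold → ×0.1 multiplier
Brown → ±1% tolerance
619 × 0.1 = 61.9 Ω
Largest = 61.9 × (1 + 1/100) = 62.519 Ω.

62.519 Ω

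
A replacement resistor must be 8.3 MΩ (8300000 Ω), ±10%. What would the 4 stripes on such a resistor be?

grey, orange, green, silver

8300000 Ω = 83 × 10^5.
8 → grey
3 → orange
Multiplier 10^5 → green.
±10% tolerance → silver.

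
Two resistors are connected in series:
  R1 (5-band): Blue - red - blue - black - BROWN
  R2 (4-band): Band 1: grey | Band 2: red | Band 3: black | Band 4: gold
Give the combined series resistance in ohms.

708 Ω

R1: blue, red, blue → 626; black ×1 → 626 Ω.
R2: grey, red → 82; black ×1 → 82 Ω.
Series: 626 + 82 = 708 Ω.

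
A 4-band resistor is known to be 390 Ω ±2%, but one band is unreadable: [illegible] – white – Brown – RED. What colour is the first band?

390 Ω = 39 × 10^1.
The first band gives digit 3 of the significand, and 3 is orange.

orange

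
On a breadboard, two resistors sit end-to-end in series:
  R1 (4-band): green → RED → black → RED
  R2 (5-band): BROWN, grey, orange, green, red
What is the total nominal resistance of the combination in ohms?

18300052 Ω

R1: green, red → 52; black ×1 → 52 Ω.
R2: brown, grey, orange → 183; green ×10^5 → 18300000 Ω.
Series: 52 + 18300000 = 18300052 Ω.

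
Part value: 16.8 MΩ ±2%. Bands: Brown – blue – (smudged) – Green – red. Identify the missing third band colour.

grey

16800000 Ω = 168 × 10^5.
The third band gives digit 8 of the significand, and 8 is grey.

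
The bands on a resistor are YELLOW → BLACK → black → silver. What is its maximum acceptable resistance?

Yellow → 4 (first significant figure)
Black → 0 (second significant figure)
Black → ×1 multiplier
Silver → ±10% tolerance
40 × 1 = 40 Ω
Maximum = 40 × (1 + 10/100) = 44 Ω.

44 Ω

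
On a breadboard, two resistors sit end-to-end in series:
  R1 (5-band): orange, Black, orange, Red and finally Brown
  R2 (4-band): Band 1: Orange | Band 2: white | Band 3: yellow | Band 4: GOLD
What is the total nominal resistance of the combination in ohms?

R1: orange, black, orange → 303; red ×10^2 → 30300 Ω.
R2: orange, white → 39; yellow ×10^4 → 390000 Ω.
Series: 30300 + 390000 = 420300 Ω.

420300 Ω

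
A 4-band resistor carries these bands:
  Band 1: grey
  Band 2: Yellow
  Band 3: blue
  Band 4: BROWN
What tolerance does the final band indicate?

The last band, brown, is the tolerance band.
Brown corresponds to ±1%.

±1%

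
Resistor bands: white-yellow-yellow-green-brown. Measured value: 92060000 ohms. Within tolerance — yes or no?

no

White → 9 (first significant figure)
Yellow → 4 (second significant figure)
Yellow → 4 (third significant figure)
Green → ×10^5 multiplier
Brown → ±1% tolerance
944 × 100000 = 94400000 Ω
Allowed range: 93456000 Ω to 95344000 Ω.
92060000 ohms lies outside that range.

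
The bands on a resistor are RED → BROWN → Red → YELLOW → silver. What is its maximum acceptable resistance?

Red → 2 (first significant figure)
Brown → 1 (second significant figure)
Red → 2 (third significant figure)
Yellow → ×10^4 multiplier
Silver → ±10% tolerance
212 × 10000 = 2120000 Ω
Maximum = 2120000 × (1 + 10/100) = 2332000 Ω.

2332000 Ω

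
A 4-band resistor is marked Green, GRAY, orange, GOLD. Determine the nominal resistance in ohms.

58000 Ω

Green → 5 (first significant figure)
Grey → 8 (second significant figure)
Orange → ×10^3 multiplier
58 × 1000 = 58000 Ω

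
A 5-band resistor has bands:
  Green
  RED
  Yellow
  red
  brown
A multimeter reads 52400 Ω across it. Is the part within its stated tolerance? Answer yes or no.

yes

Green → 5 (first significant figure)
Red → 2 (second significant figure)
Yellow → 4 (third significant figure)
Red → ×10^2 multiplier
Brown → ±1% tolerance
524 × 100 = 52400 Ω
Allowed range: 51876 Ω to 52924 Ω.
52400 Ω lies inside that range.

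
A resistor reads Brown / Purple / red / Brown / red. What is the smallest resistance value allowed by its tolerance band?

1685.6 Ω

Brown → 1 (first significant figure)
Violet → 7 (second significant figure)
Red → 2 (third significant figure)
Brown → ×10 multiplier
Red → ±2% tolerance
172 × 10 = 1720 Ω
Smallest = 1720 × (1 − 2/100) = 1685.6 Ω.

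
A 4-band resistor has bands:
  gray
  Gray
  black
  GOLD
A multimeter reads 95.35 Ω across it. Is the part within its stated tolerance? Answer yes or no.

Grey → 8 (first significant figure)
Grey → 8 (second significant figure)
Black → ×1 multiplier
Gold → ±5% tolerance
88 × 1 = 88 Ω
Allowed range: 83.6 Ω to 92.4 Ω.
95.35 Ω lies outside that range.

no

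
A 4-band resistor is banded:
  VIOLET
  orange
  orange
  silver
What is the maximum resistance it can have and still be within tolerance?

Violet → 7 (first significant figure)
Orange → 3 (second significant figure)
Orange → ×10^3 multiplier
Silver → ±10% tolerance
73 × 1000 = 73000 Ω
Maximum = 73000 × (1 + 10/100) = 80300 Ω.

80300 Ω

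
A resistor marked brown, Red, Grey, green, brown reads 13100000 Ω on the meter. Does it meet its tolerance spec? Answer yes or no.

no

Brown → 1 (first significant figure)
Red → 2 (second significant figure)
Grey → 8 (third significant figure)
Green → ×10^5 multiplier
Brown → ±1% tolerance
128 × 100000 = 12800000 Ω
Allowed range: 12672000 Ω to 12928000 Ω.
13100000 Ω lies outside that range.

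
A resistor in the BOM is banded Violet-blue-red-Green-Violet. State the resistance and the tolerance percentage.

76200000 Ω ±0.1%

Violet → 7 (first significant figure)
Blue → 6 (second significant figure)
Red → 2 (third significant figure)
Green → ×10^5 multiplier
Violet → ±0.1% tolerance
762 × 100000 = 76200000 Ω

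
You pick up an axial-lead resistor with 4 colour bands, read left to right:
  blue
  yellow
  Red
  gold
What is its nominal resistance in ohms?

Blue → 6 (first significant figure)
Yellow → 4 (second significant figure)
Red → ×10^2 multiplier
64 × 100 = 6400 Ω

6400 Ω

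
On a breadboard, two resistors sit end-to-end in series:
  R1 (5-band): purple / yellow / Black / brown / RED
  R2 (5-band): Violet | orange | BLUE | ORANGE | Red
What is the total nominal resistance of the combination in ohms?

R1: violet, yellow, black → 740; brown ×10 → 7400 Ω.
R2: violet, orange, blue → 736; orange ×10^3 → 736000 Ω.
Series: 7400 + 736000 = 743400 Ω.

743400 Ω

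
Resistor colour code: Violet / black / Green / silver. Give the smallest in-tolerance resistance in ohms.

Violet → 7 (first significant figure)
Black → 0 (second significant figure)
Green → ×10^5 multiplier
Silver → ±10% tolerance
70 × 100000 = 7000000 Ω
Smallest = 7000000 × (1 − 10/100) = 6300000 Ω.

6300000 Ω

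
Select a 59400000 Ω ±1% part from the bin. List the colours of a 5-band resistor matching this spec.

green, white, yellow, green, brown

59400000 Ω = 594 × 10^5.
5 → green
9 → white
4 → yellow
Multiplier 10^5 → green.
±1% tolerance → brown.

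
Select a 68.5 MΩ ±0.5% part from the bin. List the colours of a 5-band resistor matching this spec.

68500000 Ω = 685 × 10^5.
6 → blue
8 → grey
5 → green
Multiplier 10^5 → green.
±0.5% tolerance → green.

blue, grey, green, green, green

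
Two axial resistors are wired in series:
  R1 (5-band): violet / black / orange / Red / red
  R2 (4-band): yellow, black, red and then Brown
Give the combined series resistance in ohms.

R1: violet, black, orange → 703; red ×10^2 → 70300 Ω.
R2: yellow, black → 40; red ×10^2 → 4000 Ω.
Series: 70300 + 4000 = 74300 Ω.

74300 Ω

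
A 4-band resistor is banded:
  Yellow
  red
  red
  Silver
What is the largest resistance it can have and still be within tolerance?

4620 Ω

Yellow → 4 (first significant figure)
Red → 2 (second significant figure)
Red → ×10^2 multiplier
Silver → ±10% tolerance
42 × 100 = 4200 Ω
Largest = 4200 × (1 + 10/100) = 4620 Ω.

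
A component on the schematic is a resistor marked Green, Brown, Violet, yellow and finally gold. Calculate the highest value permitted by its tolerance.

Green → 5 (first significant figure)
Brown → 1 (second significant figure)
Violet → 7 (third significant figure)
Yellow → ×10^4 multiplier
Gold → ±5% tolerance
517 × 10000 = 5170000 Ω
Highest = 5170000 × (1 + 5/100) = 5428500 Ω.

5428500 Ω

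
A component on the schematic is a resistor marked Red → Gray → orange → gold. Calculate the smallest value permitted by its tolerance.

26600 Ω

Red → 2 (first significant figure)
Grey → 8 (second significant figure)
Orange → ×10^3 multiplier
Gold → ±5% tolerance
28 × 1000 = 28000 Ω
Smallest = 28000 × (1 − 5/100) = 26600 Ω.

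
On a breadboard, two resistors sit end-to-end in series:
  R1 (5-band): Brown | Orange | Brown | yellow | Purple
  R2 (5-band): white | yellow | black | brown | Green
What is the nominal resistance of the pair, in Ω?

R1: brown, orange, brown → 131; yellow ×10^4 → 1310000 Ω.
R2: white, yellow, black → 940; brown ×10 → 9400 Ω.
Series: 1310000 + 9400 = 1319400 Ω.

1319400 Ω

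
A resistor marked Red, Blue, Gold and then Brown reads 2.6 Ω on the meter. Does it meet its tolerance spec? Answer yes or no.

yes

Red → 2 (first significant figure)
Blue → 6 (second significant figure)
Gold → ×0.1 multiplier
Brown → ±1% tolerance
26 × 0.1 = 2.6 Ω
Allowed range: 2.574 Ω to 2.626 Ω.
2.6 Ω lies inside that range.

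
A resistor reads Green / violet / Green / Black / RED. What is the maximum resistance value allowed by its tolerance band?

Green → 5 (first significant figure)
Violet → 7 (second significant figure)
Green → 5 (third significant figure)
Black → ×1 multiplier
Red → ±2% tolerance
575 × 1 = 575 Ω
Maximum = 575 × (1 + 2/100) = 586.5 Ω.

586.5 Ω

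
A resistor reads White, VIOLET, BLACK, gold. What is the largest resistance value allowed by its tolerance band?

White → 9 (first significant figure)
Violet → 7 (second significant figure)
Black → ×1 multiplier
Gold → ±5% tolerance
97 × 1 = 97 Ω
Largest = 97 × (1 + 5/100) = 101.85 Ω.

101.85 Ω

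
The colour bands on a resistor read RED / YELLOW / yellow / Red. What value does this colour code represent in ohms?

Red → 2 (first significant figure)
Yellow → 4 (second significant figure)
Yellow → ×10^4 multiplier
24 × 10000 = 240000 Ω

240000 Ω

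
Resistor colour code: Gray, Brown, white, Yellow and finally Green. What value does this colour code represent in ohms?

8190000 Ω

Grey → 8 (first significant figure)
Brown → 1 (second significant figure)
White → 9 (third significant figure)
Yellow → ×10^4 multiplier
819 × 10000 = 8190000 Ω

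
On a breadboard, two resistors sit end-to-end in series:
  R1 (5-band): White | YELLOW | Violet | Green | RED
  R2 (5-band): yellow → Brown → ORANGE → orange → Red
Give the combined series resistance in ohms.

95113000 Ω

R1: white, yellow, violet → 947; green ×10^5 → 94700000 Ω.
R2: yellow, brown, orange → 413; orange ×10^3 → 413000 Ω.
Series: 94700000 + 413000 = 95113000 Ω.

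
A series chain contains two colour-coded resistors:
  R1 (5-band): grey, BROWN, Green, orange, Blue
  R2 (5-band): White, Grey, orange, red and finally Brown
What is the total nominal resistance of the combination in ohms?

913300 Ω

R1: grey, brown, green → 815; orange ×10^3 → 815000 Ω.
R2: white, grey, orange → 983; red ×10^2 → 98300 Ω.
Series: 815000 + 98300 = 913300 Ω.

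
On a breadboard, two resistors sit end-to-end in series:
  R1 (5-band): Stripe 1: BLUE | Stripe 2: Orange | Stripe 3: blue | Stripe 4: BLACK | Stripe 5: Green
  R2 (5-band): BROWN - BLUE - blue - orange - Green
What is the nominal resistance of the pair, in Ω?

166636 Ω

R1: blue, orange, blue → 636; black ×1 → 636 Ω.
R2: brown, blue, blue → 166; orange ×10^3 → 166000 Ω.
Series: 636 + 166000 = 166636 Ω.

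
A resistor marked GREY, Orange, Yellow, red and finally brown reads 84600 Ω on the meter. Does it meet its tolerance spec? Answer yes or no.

no

Grey → 8 (first significant figure)
Orange → 3 (second significant figure)
Yellow → 4 (third significant figure)
Red → ×10^2 multiplier
Brown → ±1% tolerance
834 × 100 = 83400 Ω
Allowed range: 82566 Ω to 84234 Ω.
84600 Ω lies outside that range.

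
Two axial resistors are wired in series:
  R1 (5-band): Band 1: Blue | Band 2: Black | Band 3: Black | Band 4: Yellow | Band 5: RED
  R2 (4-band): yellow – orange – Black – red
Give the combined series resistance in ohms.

R1: blue, black, black → 600; yellow ×10^4 → 6000000 Ω.
R2: yellow, orange → 43; black ×1 → 43 Ω.
Series: 6000000 + 43 = 6000043 Ω.

6000043 Ω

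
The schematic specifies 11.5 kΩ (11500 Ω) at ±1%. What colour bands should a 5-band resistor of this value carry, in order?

brown, brown, green, red, brown

11500 Ω = 115 × 10^2.
1 → brown
1 → brown
5 → green
Multiplier 10^2 → red.
±1% tolerance → brown.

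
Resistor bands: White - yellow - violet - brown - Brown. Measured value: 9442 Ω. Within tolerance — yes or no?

yes

White → 9 (first significant figure)
Yellow → 4 (second significant figure)
Violet → 7 (third significant figure)
Brown → ×10 multiplier
Brown → ±1% tolerance
947 × 10 = 9470 Ω
Allowed range: 9375.3 Ω to 9564.7 Ω.
9442 Ω lies inside that range.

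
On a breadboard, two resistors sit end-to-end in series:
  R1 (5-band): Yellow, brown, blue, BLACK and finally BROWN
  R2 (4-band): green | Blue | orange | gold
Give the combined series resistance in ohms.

R1: yellow, brown, blue → 416; black ×1 → 416 Ω.
R2: green, blue → 56; orange ×10^3 → 56000 Ω.
Series: 416 + 56000 = 56416 Ω.

56416 Ω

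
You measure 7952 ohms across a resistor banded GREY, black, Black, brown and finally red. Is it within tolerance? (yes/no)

yes

Grey → 8 (first significant figure)
Black → 0 (second significant figure)
Black → 0 (third significant figure)
Brown → ×10 multiplier
Red → ±2% tolerance
800 × 10 = 8000 Ω
Allowed range: 7840 Ω to 8160 Ω.
7952 ohms lies inside that range.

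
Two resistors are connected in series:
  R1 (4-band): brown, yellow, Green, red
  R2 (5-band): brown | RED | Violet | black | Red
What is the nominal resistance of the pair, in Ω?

1400127 Ω

R1: brown, yellow → 14; green ×10^5 → 1400000 Ω.
R2: brown, red, violet → 127; black ×1 → 127 Ω.
Series: 1400000 + 127 = 1400127 Ω.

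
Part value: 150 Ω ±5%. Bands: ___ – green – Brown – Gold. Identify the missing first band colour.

150 Ω = 15 × 10^1.
The first band gives digit 1 of the significand, and 1 is brown.

brown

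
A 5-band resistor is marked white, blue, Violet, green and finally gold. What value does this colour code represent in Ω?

White → 9 (first significant figure)
Blue → 6 (second significant figure)
Violet → 7 (third significant figure)
Green → ×10^5 multiplier
967 × 100000 = 96700000 Ω

96700000 Ω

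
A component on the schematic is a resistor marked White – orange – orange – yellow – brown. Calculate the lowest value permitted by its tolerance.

9236700 Ω

White → 9 (first significant figure)
Orange → 3 (second significant figure)
Orange → 3 (third significant figure)
Yellow → ×10^4 multiplier
Brown → ±1% tolerance
933 × 10000 = 9330000 Ω
Lowest = 9330000 × (1 − 1/100) = 9236700 Ω.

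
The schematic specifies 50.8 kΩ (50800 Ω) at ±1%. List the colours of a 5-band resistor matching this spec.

green, black, grey, red, brown

50800 Ω = 508 × 10^2.
5 → green
0 → black
8 → grey
Multiplier 10^2 → red.
±1% tolerance → brown.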